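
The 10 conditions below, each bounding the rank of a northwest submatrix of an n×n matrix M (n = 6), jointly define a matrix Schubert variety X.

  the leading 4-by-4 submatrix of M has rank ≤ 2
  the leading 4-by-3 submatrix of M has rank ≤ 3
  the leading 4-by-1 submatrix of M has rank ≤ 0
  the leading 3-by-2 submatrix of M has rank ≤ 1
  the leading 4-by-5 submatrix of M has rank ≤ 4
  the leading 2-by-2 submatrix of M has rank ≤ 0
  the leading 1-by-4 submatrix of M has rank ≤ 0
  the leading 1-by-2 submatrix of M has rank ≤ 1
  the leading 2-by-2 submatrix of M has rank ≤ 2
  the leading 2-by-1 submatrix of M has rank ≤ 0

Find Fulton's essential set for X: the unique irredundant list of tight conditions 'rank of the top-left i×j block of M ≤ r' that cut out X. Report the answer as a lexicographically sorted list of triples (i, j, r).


Computing R[i][j] = min implied NW-rank bound (n=6, 10 conditions):

  row 1: 0, 0, 0, 0, 1, 1
  row 2: 0, 0, 1, 1, 2, 2
  row 3: 0, 1, 2, 2, 3, 3
  row 4: 0, 1, 2, 2, 3, 4
  row 5: 1, 2, 3, 3, 4, 5
  row 6: 1, 2, 3, 4, 5, 6

second differences of R give the permutation w = (5, 3, 2, 6, 1, 4).

|D(w)|=9, |Ess(w)|=4:

[(1, 4, 0), (2, 2, 0), (4, 1, 0), (4, 4, 2)]


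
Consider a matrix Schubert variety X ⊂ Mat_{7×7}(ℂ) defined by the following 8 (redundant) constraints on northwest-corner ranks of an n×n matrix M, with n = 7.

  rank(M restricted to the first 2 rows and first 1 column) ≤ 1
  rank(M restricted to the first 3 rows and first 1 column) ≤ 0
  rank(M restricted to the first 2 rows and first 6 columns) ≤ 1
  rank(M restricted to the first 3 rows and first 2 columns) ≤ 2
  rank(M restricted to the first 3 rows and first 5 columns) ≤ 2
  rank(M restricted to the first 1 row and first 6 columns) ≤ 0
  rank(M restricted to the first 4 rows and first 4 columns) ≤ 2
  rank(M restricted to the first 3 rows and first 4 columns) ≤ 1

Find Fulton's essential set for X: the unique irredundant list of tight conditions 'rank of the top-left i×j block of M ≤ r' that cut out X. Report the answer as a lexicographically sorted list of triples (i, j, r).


Propagating the 8 rank bounds to every northwest block:

  0 0 0 0 0 0 1
  0 1 1 1 1 1 2
  0 1 1 1 2 2 3
  1 2 2 2 3 3 4
  1 2 3 3 4 4 5
  1 2 3 4 5 5 6
  1 2 3 4 5 6 7

giving w = (7, 2, 5, 1, 3, 4, 6) via Δ²R.

D(w) has 10 cells with 3 SE-corners; essential set:

[(1, 6, 0), (3, 1, 0), (3, 4, 1)]


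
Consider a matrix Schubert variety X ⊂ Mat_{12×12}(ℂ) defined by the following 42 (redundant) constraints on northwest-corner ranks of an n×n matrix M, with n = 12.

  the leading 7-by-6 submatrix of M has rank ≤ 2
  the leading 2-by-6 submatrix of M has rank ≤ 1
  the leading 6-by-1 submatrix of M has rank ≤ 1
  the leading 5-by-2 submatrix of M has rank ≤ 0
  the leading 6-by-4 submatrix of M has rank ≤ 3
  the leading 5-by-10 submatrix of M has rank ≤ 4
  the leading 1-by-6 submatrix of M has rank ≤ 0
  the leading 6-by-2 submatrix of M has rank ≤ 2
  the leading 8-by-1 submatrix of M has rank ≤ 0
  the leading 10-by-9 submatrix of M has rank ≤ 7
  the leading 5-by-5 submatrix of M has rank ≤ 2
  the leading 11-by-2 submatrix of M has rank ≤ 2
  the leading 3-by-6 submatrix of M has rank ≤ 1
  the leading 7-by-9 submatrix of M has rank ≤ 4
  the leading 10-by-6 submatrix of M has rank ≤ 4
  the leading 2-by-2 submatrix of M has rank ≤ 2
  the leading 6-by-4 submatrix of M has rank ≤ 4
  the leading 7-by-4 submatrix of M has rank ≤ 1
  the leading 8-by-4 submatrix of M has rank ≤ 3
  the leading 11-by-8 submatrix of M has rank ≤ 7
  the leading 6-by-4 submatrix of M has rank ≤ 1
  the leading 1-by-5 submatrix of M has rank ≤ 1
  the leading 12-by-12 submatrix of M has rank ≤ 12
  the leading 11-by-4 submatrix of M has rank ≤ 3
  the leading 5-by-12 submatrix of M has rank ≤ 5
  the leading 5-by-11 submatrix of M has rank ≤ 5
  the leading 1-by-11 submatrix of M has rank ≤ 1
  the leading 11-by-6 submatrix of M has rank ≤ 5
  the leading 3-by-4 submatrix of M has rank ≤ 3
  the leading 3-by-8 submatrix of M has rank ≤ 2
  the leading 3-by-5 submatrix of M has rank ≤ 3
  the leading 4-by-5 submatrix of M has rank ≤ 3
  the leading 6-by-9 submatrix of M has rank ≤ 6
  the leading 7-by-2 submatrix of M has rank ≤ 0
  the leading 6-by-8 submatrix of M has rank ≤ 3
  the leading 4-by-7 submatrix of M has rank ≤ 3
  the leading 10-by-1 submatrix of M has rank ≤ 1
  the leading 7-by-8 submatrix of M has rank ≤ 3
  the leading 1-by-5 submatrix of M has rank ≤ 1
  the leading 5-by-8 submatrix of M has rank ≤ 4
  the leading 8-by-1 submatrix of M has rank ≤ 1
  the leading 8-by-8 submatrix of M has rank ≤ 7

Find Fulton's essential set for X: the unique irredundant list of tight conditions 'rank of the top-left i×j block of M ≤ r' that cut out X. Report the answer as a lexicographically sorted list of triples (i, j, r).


Propagating the 42 rank bounds to every northwest block:

  row 1: 0 0 0 0 0 0 1 1 1 1 1 1
  row 2: 0 0 1 1 1 1 2 2 2 2 2 2
  row 3: 0 0 1 1 1 1 2 2 3 3 3 3
  row 4: 0 0 1 1 2 2 3 3 4 4 4 4
  row 5: 0 0 1 1 2 2 3 3 4 4 5 5
  row 6: 0 0 1 1 2 2 3 3 4 5 6 6
  row 7: 0 0 1 1 2 2 3 3 4 5 6 7
  row 8: 0 1 2 2 3 3 4 4 5 6 7 8
  row 9: 1 2 3 3 4 4 5 5 6 7 8 9
  row 10: 1 2 3 3 4 4 5 6 7 8 9 10
  row 11: 1 2 3 3 4 5 6 7 8 9 10 11
  row 12: 1 2 3 4 5 6 7 8 9 10 11 12

reading off 1-entries of Δ²R: w = (7, 3, 9, 5, 11, 10, 12, 2, 1, 8, 6, 4).

Fulton essential set (11 of the 37 Rothe cells):

[(1, 6, 0), (3, 6, 1), (3, 8, 2), (5, 10, 4), (7, 2, 0), (7, 4, 1), (7, 6, 2), (7, 8, 3), (8, 1, 0), (10, 6, 4), (11, 4, 3)]


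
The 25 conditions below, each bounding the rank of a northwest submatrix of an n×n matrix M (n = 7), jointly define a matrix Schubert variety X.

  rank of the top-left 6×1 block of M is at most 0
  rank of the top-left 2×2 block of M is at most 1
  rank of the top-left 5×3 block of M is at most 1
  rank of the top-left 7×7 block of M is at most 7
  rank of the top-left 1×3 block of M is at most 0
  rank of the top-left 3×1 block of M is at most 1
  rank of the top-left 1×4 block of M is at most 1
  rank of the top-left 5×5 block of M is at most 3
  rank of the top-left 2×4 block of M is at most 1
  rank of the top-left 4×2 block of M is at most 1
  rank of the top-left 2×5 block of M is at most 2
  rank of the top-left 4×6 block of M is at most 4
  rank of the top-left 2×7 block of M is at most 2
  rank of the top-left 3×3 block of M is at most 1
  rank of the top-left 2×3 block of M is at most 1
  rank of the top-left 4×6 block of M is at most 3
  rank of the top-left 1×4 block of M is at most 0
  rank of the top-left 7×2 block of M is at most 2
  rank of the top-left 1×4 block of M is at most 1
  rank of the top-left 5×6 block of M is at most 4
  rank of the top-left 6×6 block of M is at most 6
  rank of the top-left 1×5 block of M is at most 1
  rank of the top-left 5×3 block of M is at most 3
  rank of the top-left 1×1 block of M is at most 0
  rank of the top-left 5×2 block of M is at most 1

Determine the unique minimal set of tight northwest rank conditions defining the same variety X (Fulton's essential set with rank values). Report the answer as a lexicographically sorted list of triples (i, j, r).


Computing R[i][j] = min implied NW-rank bound (n=7, 25 conditions):

  0 0 0 0 1 1 1
  0 1 1 1 2 2 2
  0 1 1 2 3 3 3
  0 1 1 2 3 3 4
  0 1 1 2 3 4 5
  0 1 2 3 4 5 6
  1 2 3 4 5 6 7

so w = (5, 2, 4, 7, 6, 3, 1).

D(w) has 13 cells with 4 SE-corners; essential set:

[(1, 4, 0), (4, 6, 3), (5, 3, 1), (6, 1, 0)]


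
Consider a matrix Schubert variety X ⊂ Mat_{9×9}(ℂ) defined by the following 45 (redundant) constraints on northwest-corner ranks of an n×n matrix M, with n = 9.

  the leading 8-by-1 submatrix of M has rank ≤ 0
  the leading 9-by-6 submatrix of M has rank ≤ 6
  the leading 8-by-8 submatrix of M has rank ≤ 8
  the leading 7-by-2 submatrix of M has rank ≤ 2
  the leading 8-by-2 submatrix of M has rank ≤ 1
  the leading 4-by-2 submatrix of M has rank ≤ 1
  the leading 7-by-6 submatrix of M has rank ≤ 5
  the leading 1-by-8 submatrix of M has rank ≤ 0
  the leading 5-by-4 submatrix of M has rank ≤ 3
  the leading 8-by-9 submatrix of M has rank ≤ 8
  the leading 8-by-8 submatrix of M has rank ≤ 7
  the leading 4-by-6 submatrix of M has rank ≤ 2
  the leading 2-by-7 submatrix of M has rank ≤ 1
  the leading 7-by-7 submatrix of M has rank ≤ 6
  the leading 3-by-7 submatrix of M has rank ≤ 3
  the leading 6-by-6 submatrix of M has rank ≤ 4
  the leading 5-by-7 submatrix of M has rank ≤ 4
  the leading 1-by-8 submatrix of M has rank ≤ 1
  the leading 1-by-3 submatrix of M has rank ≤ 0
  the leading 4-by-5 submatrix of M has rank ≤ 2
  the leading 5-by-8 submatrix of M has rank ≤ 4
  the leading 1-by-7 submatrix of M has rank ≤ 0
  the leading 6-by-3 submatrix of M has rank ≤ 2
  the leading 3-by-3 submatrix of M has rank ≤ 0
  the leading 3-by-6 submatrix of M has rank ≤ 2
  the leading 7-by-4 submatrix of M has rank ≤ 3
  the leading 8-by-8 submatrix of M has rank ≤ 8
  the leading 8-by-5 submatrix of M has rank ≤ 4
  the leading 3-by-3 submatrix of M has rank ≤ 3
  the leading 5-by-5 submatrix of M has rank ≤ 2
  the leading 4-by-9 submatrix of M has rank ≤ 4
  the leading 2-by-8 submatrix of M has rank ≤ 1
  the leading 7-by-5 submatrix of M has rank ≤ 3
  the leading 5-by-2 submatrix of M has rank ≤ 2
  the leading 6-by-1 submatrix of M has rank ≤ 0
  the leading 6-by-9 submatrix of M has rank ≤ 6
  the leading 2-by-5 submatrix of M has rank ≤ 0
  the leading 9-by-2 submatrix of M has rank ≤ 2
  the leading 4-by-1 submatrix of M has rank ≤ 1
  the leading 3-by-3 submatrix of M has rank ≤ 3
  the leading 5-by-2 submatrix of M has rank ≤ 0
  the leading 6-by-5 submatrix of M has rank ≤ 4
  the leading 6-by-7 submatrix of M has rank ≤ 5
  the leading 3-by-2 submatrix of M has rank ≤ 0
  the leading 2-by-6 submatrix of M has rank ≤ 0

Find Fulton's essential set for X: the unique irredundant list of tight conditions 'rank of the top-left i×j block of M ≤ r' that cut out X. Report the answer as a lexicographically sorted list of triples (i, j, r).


Recovering R(i,j) via the rank-extension bound from the 45 conditions:

  0 | 0 | 0 | 0 | 0 | 0 | 0 | 0 | 1
  0 | 0 | 0 | 0 | 0 | 0 | 1 | 1 | 2
  0 | 0 | 0 | 1 | 1 | 1 | 2 | 2 | 3
  0 | 0 | 1 | 2 | 2 | 2 | 3 | 3 | 4
  0 | 0 | 1 | 2 | 2 | 3 | 4 | 4 | 5
  0 | 1 | 2 | 3 | 3 | 4 | 5 | 5 | 6
  0 | 1 | 2 | 3 | 3 | 4 | 5 | 6 | 7
  0 | 1 | 2 | 3 | 4 | 5 | 6 | 7 | 8
  1 | 2 | 3 | 4 | 5 | 6 | 7 | 8 | 9

reading off 1-entries of Δ²R: w = (9, 7, 4, 3, 6, 2, 8, 5, 1).

D(w) has 26 cells with 7 SE-corners; essential set:

[(1, 8, 0), (2, 6, 0), (3, 3, 0), (5, 2, 0), (5, 5, 2), (7, 5, 3), (8, 1, 0)]


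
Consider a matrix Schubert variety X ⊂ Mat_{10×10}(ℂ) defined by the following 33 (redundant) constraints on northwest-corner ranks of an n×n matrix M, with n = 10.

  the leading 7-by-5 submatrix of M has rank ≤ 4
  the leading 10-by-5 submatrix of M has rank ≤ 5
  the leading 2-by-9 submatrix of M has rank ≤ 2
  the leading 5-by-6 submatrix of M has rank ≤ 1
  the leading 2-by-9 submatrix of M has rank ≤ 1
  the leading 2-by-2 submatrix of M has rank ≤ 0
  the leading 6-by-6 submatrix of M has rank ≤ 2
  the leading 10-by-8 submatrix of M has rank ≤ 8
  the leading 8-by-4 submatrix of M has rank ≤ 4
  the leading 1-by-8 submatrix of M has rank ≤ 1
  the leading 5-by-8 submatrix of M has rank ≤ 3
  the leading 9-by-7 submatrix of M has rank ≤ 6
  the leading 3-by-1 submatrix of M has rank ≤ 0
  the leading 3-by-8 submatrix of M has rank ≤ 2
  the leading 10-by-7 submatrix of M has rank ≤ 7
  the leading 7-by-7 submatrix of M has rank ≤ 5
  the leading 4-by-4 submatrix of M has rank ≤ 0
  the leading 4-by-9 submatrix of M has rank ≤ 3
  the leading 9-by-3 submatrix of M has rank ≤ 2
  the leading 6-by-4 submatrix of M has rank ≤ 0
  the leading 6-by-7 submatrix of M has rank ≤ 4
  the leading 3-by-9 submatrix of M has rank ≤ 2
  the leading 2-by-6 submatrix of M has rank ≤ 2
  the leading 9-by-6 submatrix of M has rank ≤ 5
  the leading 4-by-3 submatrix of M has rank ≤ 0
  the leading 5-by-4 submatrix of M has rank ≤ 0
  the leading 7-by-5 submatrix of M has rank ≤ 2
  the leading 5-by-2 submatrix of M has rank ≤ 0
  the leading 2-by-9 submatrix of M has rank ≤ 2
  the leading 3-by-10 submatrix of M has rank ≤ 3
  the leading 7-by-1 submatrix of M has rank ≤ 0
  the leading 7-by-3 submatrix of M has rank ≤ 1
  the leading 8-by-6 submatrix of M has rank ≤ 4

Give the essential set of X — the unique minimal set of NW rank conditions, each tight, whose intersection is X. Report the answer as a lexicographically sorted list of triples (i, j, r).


The tightest implied rank at each (i,j), from the 33 conditions:

  i=1: 0 0 0 0 1 1 1 1 1 1
  i=2: 0 0 0 0 1 1 1 1 1 2
  i=3: 0 0 0 0 1 1 2 2 2 3
  i=4: 0 0 0 0 1 1 2 3 3 4
  i=5: 0 0 0 0 1 1 2 3 4 5
  i=6: 0 0 0 0 1 2 3 4 5 6
  i=7: 0 1 1 1 2 3 4 5 6 7
  i=8: 1 2 2 2 3 4 5 6 7 8
  i=9: 1 2 2 3 4 5 6 7 8 9
  i=10: 1 2 3 4 5 6 7 8 9 10

reading off 1-entries of Δ²R: w = (5, 10, 7, 8, 9, 6, 2, 1, 4, 3).

Fulton essential set (5 of the 33 Rothe cells):

[(2, 9, 1), (5, 6, 1), (6, 4, 0), (7, 1, 0), (9, 3, 2)]


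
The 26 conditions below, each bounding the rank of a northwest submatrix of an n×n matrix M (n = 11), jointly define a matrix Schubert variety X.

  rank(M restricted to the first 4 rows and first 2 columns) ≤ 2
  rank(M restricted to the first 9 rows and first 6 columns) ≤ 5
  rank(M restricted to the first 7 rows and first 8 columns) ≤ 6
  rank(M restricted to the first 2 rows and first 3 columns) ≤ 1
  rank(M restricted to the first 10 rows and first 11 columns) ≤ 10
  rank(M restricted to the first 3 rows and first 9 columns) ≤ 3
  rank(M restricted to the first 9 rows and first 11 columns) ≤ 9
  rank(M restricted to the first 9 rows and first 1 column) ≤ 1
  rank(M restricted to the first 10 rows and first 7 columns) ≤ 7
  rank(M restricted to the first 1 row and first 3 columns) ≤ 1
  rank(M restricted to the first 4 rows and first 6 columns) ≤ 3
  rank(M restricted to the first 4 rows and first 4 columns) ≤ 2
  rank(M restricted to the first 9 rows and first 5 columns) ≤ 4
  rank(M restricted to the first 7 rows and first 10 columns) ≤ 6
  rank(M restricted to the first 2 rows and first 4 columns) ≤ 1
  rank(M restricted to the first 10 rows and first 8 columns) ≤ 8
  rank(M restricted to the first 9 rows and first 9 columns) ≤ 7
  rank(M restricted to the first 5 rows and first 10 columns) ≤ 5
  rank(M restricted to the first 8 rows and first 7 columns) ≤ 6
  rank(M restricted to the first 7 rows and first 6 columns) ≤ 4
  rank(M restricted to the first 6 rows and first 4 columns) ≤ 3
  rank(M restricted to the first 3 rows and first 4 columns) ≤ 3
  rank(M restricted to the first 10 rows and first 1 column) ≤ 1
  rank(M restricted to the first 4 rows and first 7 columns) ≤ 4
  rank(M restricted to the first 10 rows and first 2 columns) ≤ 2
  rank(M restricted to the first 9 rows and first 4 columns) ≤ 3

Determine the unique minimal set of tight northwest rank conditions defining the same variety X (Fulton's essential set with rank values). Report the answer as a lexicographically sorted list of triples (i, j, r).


Computing R[i][j] = min implied NW-rank bound (n=11, 26 conditions):

  R[1]: 1 | 1 | 1 | 1 | 1 | 1 | 1 | 1 | 1 | 1 | 1
  R[2]: 1 | 1 | 1 | 1 | 2 | 2 | 2 | 2 | 2 | 2 | 2
  R[3]: 1 | 2 | 2 | 2 | 3 | 3 | 3 | 3 | 3 | 3 | 3
  R[4]: 1 | 2 | 2 | 2 | 3 | 3 | 4 | 4 | 4 | 4 | 4
  R[5]: 1 | 2 | 3 | 3 | 4 | 4 | 5 | 5 | 5 | 5 | 5
  R[6]: 1 | 2 | 3 | 3 | 4 | 4 | 5 | 6 | 6 | 6 | 6
  R[7]: 1 | 2 | 3 | 3 | 4 | 4 | 5 | 6 | 6 | 6 | 7
  R[8]: 1 | 2 | 3 | 3 | 4 | 5 | 6 | 7 | 7 | 7 | 8
  R[9]: 1 | 2 | 3 | 3 | 4 | 5 | 6 | 7 | 7 | 8 | 9
  R[10]: 1 | 2 | 3 | 4 | 5 | 6 | 7 | 8 | 8 | 9 | 10
  R[11]: 1 | 2 | 3 | 4 | 5 | 6 | 7 | 8 | 9 | 10 | 11

reading off 1-entries of Δ²R: w = (1, 5, 2, 7, 3, 8, 11, 6, 10, 4, 9).

7 SE-corners of the 15-cell Rothe diagram give Ess(w):

[(2, 4, 1), (4, 4, 2), (4, 6, 3), (7, 6, 4), (7, 10, 6), (9, 4, 3), (9, 9, 7)]


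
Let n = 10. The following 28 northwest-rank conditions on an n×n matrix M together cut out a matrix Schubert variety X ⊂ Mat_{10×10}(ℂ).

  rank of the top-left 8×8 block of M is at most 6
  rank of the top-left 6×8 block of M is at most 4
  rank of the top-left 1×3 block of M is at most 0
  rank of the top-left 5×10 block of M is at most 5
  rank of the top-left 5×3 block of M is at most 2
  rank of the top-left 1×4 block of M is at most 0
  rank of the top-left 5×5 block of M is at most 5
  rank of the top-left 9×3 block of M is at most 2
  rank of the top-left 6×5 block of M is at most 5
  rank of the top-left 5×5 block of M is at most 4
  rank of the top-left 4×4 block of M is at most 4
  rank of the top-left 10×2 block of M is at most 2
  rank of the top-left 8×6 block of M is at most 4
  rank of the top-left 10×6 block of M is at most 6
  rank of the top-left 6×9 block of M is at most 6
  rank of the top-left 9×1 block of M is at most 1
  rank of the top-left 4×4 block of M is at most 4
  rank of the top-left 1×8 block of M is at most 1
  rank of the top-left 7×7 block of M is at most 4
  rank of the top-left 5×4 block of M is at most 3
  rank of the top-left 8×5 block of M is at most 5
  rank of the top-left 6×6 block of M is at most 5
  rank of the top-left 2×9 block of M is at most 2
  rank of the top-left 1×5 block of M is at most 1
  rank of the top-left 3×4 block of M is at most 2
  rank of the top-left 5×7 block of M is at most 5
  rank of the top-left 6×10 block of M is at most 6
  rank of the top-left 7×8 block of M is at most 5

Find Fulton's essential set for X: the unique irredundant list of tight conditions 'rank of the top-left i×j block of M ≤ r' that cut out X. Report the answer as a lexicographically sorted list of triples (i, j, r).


Reconstructing r_w from the 28 given conditions:

  i=1: 0, 0, 0, 0, 1, 1, 1, 1, 1, 1
  i=2: 1, 1, 1, 1, 2, 2, 2, 2, 2, 2
  i=3: 1, 2, 2, 2, 3, 3, 3, 3, 3, 3
  i=4: 1, 2, 2, 3, 4, 4, 4, 4, 4, 4
  i=5: 1, 2, 2, 3, 4, 4, 4, 4, 5, 5
  i=6: 1, 2, 2, 3, 4, 4, 4, 4, 5, 6
  i=7: 1, 2, 2, 3, 4, 4, 4, 5, 6, 7
  i=8: 1, 2, 2, 3, 4, 4, 5, 6, 7, 8
  i=9: 1, 2, 2, 3, 4, 5, 6, 7, 8, 9
  i=10: 1, 2, 3, 4, 5, 6, 7, 8, 9, 10

the unique w with this rank table is (5, 1, 2, 4, 9, 10, 8, 7, 6, 3).

Fulton essential set (5 of the 19 Rothe cells):

[(1, 4, 0), (6, 8, 4), (7, 7, 4), (8, 6, 4), (9, 3, 2)]


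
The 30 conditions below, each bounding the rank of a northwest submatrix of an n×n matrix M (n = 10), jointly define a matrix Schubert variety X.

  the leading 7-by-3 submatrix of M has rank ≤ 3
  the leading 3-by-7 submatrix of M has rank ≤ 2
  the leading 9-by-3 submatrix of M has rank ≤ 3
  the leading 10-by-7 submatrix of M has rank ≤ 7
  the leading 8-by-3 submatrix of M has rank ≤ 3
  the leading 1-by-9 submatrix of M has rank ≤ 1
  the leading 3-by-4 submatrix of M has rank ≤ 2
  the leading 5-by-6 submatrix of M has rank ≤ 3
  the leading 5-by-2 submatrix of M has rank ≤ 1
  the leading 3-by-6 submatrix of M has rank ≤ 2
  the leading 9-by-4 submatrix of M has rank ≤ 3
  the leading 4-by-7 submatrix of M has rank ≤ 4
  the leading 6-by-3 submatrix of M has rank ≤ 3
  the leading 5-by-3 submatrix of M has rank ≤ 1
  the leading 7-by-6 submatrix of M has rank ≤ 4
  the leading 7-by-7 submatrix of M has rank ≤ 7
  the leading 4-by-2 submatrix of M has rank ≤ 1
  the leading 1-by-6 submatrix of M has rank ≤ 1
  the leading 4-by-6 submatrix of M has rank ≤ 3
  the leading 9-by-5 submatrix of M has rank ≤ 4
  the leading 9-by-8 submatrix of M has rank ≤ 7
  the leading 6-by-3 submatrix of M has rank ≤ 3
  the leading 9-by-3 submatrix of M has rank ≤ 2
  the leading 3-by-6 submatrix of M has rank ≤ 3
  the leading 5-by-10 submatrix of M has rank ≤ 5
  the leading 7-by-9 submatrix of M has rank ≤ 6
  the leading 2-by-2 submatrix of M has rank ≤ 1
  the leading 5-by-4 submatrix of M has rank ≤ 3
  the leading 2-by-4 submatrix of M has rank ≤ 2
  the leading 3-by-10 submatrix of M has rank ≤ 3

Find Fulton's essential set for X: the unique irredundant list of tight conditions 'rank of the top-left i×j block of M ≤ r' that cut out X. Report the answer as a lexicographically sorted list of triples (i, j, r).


Computing R[i][j] = min implied NW-rank bound (n=10, 30 conditions):

  R[1]: 1 1 1 1 1 1 1 1 1 1
  R[2]: 1 1 1 2 2 2 2 2 2 2
  R[3]: 1 1 1 2 2 2 2 3 3 3
  R[4]: 1 1 1 2 3 3 3 4 4 4
  R[5]: 1 1 1 2 3 3 4 5 5 5
  R[6]: 1 2 2 3 4 4 5 6 6 6
  R[7]: 1 2 2 3 4 4 5 6 6 7
  R[8]: 1 2 2 3 4 5 6 7 7 8
  R[9]: 1 2 2 3 4 5 6 7 8 9
  R[10]: 1 2 3 4 5 6 7 8 9 10

second differences of R give the permutation w = (1, 4, 8, 5, 7, 2, 10, 6, 9, 3).

ℓ(w)=17; the 6 essential cells (i,j,r):

[(3, 7, 2), (5, 3, 1), (5, 6, 3), (7, 6, 4), (7, 9, 6), (9, 3, 2)]


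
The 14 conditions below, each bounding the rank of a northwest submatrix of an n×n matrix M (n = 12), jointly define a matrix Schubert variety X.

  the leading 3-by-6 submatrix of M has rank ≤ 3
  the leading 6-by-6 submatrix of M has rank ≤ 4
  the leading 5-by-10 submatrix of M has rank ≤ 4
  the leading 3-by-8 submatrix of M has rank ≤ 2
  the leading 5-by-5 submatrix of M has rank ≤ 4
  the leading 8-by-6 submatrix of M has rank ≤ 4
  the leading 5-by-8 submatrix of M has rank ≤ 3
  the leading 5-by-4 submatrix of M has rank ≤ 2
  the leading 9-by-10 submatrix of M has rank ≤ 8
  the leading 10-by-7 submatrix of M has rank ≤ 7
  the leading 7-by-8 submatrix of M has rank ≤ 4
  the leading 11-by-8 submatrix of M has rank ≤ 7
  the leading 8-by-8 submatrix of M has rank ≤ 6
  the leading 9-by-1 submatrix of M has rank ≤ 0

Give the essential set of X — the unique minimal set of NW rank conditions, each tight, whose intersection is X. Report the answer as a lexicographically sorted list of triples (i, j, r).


Recovering R(i,j) via the rank-extension bound from the 14 conditions:

  i=1: 0 | 1 | 1 | 1 | 1 | 1 | 1 | 1 | 1 | 1 | 1 | 1
  i=2: 0 | 1 | 2 | 2 | 2 | 2 | 2 | 2 | 2 | 2 | 2 | 2
  i=3: 0 | 1 | 2 | 2 | 2 | 2 | 2 | 2 | 3 | 3 | 3 | 3
  i=4: 0 | 1 | 2 | 2 | 3 | 3 | 3 | 3 | 4 | 4 | 4 | 4
  i=5: 0 | 1 | 2 | 2 | 3 | 3 | 3 | 3 | 4 | 4 | 5 | 5
  i=6: 0 | 1 | 2 | 3 | 4 | 4 | 4 | 4 | 5 | 5 | 6 | 6
  i=7: 0 | 1 | 2 | 3 | 4 | 4 | 4 | 4 | 5 | 6 | 7 | 7
  i=8: 0 | 1 | 2 | 3 | 4 | 4 | 5 | 5 | 6 | 7 | 8 | 8
  i=9: 0 | 1 | 2 | 3 | 4 | 5 | 6 | 6 | 7 | 8 | 9 | 9
  i=10: 1 | 2 | 3 | 4 | 5 | 6 | 7 | 7 | 8 | 9 | 10 | 10
  i=11: 1 | 2 | 3 | 4 | 5 | 6 | 7 | 7 | 8 | 9 | 10 | 11
  i=12: 1 | 2 | 3 | 4 | 5 | 6 | 7 | 8 | 9 | 10 | 11 | 12

so w = (2, 3, 9, 5, 11, 4, 10, 7, 6, 1, 12, 8).

ℓ(w)=25; the 8 essential cells (i,j,r):

[(3, 8, 2), (5, 4, 2), (5, 8, 3), (5, 10, 4), (7, 8, 4), (8, 6, 4), (9, 1, 0), (11, 8, 7)]


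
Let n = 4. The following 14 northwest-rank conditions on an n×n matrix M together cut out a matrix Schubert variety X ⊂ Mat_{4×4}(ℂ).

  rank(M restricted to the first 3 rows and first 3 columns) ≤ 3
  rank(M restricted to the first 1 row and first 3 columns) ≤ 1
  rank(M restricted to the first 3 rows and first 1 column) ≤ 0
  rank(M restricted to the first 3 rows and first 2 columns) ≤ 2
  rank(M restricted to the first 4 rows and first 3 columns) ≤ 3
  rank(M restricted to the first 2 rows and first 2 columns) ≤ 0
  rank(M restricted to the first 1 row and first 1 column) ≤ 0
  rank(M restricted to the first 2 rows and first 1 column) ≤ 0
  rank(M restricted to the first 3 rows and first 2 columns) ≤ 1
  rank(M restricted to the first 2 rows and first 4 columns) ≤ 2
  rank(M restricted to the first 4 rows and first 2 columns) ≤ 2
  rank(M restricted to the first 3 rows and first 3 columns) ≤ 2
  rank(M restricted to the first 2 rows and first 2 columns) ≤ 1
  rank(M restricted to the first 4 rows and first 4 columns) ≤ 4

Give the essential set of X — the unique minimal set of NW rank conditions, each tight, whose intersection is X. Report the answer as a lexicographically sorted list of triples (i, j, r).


Reconstructing r_w from the 14 given conditions:

  i=1: 0 | 0 | 1 | 1
  i=2: 0 | 0 | 1 | 2
  i=3: 0 | 1 | 2 | 3
  i=4: 1 | 2 | 3 | 4

the unique w with this rank table is (3, 4, 2, 1).

D(w) has 5 cells with 2 SE-corners; essential set:

[(2, 2, 0), (3, 1, 0)]


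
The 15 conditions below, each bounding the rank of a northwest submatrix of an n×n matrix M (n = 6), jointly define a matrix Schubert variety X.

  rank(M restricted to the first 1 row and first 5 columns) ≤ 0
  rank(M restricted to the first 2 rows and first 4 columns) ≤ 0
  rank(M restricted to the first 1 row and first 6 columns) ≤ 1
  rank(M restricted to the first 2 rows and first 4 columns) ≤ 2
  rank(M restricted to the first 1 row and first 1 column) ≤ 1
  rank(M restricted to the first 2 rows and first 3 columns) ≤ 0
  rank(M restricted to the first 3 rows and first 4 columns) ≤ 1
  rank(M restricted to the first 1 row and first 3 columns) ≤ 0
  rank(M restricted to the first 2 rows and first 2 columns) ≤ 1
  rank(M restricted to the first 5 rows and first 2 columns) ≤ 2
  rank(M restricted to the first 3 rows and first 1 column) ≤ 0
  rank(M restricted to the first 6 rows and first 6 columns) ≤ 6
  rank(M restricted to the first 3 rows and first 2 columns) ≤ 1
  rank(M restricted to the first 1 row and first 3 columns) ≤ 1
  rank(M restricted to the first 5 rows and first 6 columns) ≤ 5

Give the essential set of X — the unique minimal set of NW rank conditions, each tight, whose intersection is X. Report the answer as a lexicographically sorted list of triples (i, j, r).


Recovering R(i,j) via the rank-extension bound from the 15 conditions:

  i=1: 0  0  0  0  0  1
  i=2: 0  0  0  0  1  2
  i=3: 0  1  1  1  2  3
  i=4: 1  2  2  2  3  4
  i=5: 1  2  3  3  4  5
  i=6: 1  2  3  4  5  6

second differences of R give the permutation w = (6, 5, 2, 1, 3, 4).

Rothe diagram D(w) (10 cells), 3 SE-corners (essential conditions):

[(1, 5, 0), (2, 4, 0), (3, 1, 0)]


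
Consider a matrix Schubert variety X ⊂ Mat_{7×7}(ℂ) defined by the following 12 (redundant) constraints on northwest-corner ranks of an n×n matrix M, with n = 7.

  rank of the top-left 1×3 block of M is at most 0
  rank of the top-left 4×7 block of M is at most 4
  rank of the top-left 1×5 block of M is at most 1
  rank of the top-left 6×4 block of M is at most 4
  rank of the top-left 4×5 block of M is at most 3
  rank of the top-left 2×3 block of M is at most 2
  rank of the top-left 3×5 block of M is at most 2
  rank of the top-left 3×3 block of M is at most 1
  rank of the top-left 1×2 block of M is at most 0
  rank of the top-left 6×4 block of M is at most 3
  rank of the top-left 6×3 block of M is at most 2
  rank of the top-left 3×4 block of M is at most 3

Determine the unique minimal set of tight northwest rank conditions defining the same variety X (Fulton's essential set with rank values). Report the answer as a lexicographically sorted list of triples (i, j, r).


Propagating the 12 rank bounds to every northwest block:

  row 1: 0  0  0  1  1  1  1
  row 2: 1  1  1  2  2  2  2
  row 3: 1  1  1  2  2  3  3
  row 4: 1  2  2  3  3  4  4
  row 5: 1  2  2  3  4  5  5
  row 6: 1  2  2  3  4  5  6
  row 7: 1  2  3  4  5  6  7

giving w = (4, 1, 6, 2, 5, 7, 3) via Δ²R.

D(w) has 8 cells with 4 SE-corners; essential set:

[(1, 3, 0), (3, 3, 1), (3, 5, 2), (6, 3, 2)]


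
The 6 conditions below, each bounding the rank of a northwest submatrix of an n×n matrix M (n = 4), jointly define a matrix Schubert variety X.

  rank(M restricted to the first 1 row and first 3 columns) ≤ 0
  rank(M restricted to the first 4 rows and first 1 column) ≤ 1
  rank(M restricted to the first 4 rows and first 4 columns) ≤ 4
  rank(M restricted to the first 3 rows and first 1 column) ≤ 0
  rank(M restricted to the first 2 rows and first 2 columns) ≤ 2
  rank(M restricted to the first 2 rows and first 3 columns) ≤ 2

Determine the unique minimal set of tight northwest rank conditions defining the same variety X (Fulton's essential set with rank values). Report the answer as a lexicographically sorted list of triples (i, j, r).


Reconstructing r_w from the 6 given conditions:

  row 1: 0 0 0 1
  row 2: 0 1 1 2
  row 3: 0 1 2 3
  row 4: 1 2 3 4

the unique w with this rank table is (4, 2, 3, 1).

|D(w)|=5, |Ess(w)|=2:

[(1, 3, 0), (3, 1, 0)]


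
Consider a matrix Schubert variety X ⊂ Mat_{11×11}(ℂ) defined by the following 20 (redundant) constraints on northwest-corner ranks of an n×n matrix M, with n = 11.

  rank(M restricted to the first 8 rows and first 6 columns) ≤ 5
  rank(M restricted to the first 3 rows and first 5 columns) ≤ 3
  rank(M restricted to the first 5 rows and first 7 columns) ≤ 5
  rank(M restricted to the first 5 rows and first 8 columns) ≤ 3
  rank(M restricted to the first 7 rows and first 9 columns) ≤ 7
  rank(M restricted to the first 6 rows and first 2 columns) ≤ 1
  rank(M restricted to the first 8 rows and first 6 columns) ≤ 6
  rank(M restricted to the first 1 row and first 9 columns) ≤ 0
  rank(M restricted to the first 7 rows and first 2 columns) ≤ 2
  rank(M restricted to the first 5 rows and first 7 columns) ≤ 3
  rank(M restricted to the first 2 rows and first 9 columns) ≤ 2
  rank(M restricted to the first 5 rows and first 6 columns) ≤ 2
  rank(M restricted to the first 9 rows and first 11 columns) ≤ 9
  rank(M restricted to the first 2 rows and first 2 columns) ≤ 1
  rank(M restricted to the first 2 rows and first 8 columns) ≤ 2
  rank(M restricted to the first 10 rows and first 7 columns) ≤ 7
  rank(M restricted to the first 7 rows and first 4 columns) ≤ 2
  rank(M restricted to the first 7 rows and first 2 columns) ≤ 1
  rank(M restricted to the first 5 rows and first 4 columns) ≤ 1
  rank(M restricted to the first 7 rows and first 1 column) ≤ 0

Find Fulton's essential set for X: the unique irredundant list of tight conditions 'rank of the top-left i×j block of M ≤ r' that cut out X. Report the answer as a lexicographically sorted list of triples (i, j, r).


Reconstructing r_w from the 20 given conditions:

  0 0 0 0 0 0 0 0 0 1 1
  0 1 1 1 1 1 1 1 1 2 2
  0 1 1 1 2 2 2 2 2 3 3
  0 1 1 1 2 2 3 3 3 4 4
  0 1 1 1 2 2 3 3 4 5 5
  0 1 2 2 3 3 4 4 5 6 6
  0 1 2 2 3 4 5 5 6 7 7
  1 2 3 3 4 5 6 6 7 8 8
  1 2 3 4 5 6 7 7 8 9 9
  1 2 3 4 5 6 7 8 9 10 10
  1 2 3 4 5 6 7 8 9 10 11

giving w = (10, 2, 5, 7, 9, 3, 6, 1, 4, 8, 11) via Δ²R.

6 SE-corners of the 25-cell Rothe diagram give Ess(w):

[(1, 9, 0), (5, 4, 1), (5, 6, 2), (5, 8, 3), (7, 1, 0), (7, 4, 2)]


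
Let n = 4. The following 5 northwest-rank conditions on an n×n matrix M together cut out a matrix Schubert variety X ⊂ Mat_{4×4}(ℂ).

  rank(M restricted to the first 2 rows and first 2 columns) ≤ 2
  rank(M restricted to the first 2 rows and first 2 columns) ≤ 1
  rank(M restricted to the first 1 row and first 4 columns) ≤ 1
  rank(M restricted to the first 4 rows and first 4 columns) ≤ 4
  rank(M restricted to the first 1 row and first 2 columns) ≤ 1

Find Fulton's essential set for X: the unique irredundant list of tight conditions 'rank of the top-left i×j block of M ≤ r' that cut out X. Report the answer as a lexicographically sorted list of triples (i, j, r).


The tightest implied rank at each (i,j), from the 5 conditions:

  R[1]: 1 1 1 1
  R[2]: 1 1 2 2
  R[3]: 1 2 3 3
  R[4]: 1 2 3 4

giving w = (1, 3, 2, 4) via Δ²R.

|D(w)|=1, |Ess(w)|=1:

[(2, 2, 1)]


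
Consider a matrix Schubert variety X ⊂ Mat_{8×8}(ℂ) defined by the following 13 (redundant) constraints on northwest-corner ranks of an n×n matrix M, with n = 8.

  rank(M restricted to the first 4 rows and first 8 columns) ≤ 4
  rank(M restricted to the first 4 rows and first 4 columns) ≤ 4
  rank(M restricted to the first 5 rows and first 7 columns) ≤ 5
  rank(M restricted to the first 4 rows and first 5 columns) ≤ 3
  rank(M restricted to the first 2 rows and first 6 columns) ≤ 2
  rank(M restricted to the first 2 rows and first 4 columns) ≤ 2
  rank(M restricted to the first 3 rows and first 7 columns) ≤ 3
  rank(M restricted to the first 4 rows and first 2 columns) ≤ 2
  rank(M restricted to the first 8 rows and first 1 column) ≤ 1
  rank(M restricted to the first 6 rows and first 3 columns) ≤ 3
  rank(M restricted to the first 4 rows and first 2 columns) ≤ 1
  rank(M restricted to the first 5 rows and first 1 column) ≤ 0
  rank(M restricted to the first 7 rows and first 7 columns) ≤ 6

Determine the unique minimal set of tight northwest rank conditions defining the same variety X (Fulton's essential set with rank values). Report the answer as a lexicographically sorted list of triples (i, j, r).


Propagating the 13 rank bounds to every northwest block:

  row 1: 0 1 1 1 1 1 1 1
  row 2: 0 1 2 2 2 2 2 2
  row 3: 0 1 2 3 3 3 3 3
  row 4: 0 1 2 3 3 4 4 4
  row 5: 0 1 2 3 4 5 5 5
  row 6: 1 2 3 4 5 6 6 6
  row 7: 1 2 3 4 5 6 6 7
  row 8: 1 2 3 4 5 6 7 8

second differences of R give the permutation w = (2, 3, 4, 6, 5, 1, 8, 7).

ℓ(w)=7; the 3 essential cells (i,j,r):

[(4, 5, 3), (5, 1, 0), (7, 7, 6)]


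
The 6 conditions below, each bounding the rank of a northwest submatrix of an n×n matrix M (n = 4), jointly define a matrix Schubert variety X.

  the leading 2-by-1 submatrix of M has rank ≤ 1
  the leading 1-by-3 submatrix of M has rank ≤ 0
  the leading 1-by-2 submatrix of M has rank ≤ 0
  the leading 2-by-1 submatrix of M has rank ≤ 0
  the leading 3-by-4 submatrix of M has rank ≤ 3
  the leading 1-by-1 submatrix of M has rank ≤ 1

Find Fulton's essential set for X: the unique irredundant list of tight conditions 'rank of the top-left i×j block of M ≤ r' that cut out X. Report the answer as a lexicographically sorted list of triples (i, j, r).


Propagating the 6 rank bounds to every northwest block:

  0  0  0  1
  0  1  1  2
  1  2  2  3
  1  2  3  4

hence w(1..4) = (4, 2, 1, 3).

Fulton essential set (2 of the 4 Rothe cells):

[(1, 3, 0), (2, 1, 0)]


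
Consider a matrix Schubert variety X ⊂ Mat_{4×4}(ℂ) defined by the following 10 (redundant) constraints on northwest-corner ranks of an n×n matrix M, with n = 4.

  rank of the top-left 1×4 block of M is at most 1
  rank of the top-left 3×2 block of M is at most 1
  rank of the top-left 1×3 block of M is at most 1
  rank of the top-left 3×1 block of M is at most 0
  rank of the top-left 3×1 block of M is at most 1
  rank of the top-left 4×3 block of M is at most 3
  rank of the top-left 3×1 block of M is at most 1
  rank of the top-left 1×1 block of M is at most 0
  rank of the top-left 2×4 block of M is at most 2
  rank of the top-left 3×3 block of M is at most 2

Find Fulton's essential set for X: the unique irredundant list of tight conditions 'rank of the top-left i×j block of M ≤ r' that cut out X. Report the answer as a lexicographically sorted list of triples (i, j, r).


Rank table r_w(4×4) implied by the 10 constraints:

  row 1: 0  1  1  1
  row 2: 0  1  2  2
  row 3: 0  1  2  3
  row 4: 1  2  3  4

second differences of R give the permutation w = (2, 3, 4, 1).

D(w) has 3 cells with 1 SE-corner; essential set:

[(3, 1, 0)]


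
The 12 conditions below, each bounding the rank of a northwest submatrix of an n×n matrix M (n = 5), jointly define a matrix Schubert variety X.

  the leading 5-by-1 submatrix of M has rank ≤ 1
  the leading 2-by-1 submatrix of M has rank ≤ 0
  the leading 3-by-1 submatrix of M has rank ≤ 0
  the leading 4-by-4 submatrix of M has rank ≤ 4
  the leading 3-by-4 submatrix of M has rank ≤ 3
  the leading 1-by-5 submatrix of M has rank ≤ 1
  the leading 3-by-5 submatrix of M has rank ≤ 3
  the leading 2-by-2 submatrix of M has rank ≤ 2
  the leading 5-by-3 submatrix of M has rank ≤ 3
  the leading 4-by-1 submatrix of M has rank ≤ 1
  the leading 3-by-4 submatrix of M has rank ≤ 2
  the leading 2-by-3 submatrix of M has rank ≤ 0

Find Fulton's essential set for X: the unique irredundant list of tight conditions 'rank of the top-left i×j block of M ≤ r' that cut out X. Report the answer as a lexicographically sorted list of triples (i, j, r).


Propagating the 12 rank bounds to every northwest block:

  R[1]: 0 | 0 | 0 | 1 | 1
  R[2]: 0 | 0 | 0 | 1 | 2
  R[3]: 0 | 1 | 1 | 2 | 3
  R[4]: 1 | 2 | 2 | 3 | 4
  R[5]: 1 | 2 | 3 | 4 | 5

reading off 1-entries of Δ²R: w = (4, 5, 2, 1, 3).

Fulton essential set (2 of the 7 Rothe cells):

[(2, 3, 0), (3, 1, 0)]


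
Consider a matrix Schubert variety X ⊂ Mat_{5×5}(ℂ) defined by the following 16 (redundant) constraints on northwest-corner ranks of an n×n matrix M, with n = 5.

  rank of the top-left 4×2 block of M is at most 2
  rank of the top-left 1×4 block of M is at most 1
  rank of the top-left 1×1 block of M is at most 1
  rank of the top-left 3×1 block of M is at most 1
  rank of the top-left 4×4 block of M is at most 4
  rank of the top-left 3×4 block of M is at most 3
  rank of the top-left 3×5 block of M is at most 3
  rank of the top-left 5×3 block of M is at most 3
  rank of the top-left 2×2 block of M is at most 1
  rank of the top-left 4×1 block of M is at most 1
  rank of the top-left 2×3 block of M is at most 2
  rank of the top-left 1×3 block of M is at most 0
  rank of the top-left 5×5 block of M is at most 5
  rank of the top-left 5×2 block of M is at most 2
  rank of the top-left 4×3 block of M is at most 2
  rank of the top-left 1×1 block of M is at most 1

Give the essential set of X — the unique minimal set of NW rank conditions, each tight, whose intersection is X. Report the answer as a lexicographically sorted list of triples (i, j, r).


Recovering R(i,j) via the rank-extension bound from the 16 conditions:

  i=1: 0 | 0 | 0 | 1 | 1
  i=2: 1 | 1 | 1 | 2 | 2
  i=3: 1 | 2 | 2 | 3 | 3
  i=4: 1 | 2 | 2 | 3 | 4
  i=5: 1 | 2 | 3 | 4 | 5

the unique w with this rank table is (4, 1, 2, 5, 3).

Rothe diagram D(w) (4 cells), 2 SE-corners (essential conditions):

[(1, 3, 0), (4, 3, 2)]


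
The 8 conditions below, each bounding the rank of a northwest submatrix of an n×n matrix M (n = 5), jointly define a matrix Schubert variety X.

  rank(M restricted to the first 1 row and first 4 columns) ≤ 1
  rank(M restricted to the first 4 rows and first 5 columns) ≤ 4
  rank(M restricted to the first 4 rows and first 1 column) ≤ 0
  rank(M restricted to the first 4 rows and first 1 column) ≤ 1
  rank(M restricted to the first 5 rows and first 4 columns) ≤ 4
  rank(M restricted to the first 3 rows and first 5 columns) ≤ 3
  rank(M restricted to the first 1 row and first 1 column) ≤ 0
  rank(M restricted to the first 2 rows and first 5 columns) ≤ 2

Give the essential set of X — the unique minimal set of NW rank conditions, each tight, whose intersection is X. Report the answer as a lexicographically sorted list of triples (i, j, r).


Propagating the 8 rank bounds to every northwest block:

  R[1]: 0, 1, 1, 1, 1
  R[2]: 0, 1, 2, 2, 2
  R[3]: 0, 1, 2, 3, 3
  R[4]: 0, 1, 2, 3, 4
  R[5]: 1, 2, 3, 4, 5

second differences of R give the permutation w = (2, 3, 4, 5, 1).

|D(w)|=4, |Ess(w)|=1:

[(4, 1, 0)]


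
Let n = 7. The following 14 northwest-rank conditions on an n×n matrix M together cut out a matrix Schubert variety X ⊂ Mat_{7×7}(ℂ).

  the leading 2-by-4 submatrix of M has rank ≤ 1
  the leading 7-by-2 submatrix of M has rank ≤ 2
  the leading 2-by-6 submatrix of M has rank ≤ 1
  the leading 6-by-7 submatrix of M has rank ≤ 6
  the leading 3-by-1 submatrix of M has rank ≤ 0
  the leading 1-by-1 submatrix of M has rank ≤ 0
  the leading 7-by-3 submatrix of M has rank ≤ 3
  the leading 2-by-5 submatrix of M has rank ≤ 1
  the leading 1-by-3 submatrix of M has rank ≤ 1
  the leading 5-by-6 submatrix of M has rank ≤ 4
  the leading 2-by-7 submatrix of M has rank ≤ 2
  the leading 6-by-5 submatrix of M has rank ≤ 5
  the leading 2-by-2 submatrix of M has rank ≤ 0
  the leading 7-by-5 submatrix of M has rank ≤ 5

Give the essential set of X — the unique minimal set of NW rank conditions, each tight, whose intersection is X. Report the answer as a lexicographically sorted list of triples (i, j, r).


Rank table r_w(7×7) implied by the 14 constraints:

  row 1: 0  0  1  1  1  1  1
  row 2: 0  0  1  1  1  1  2
  row 3: 0  1  2  2  2  2  3
  row 4: 1  2  3  3  3  3  4
  row 5: 1  2  3  4  4  4  5
  row 6: 1  2  3  4  5  5  6
  row 7: 1  2  3  4  5  6  7

giving w = (3, 7, 2, 1, 4, 5, 6) via Δ²R.

|D(w)|=8, |Ess(w)|=3:

[(2, 2, 0), (2, 6, 1), (3, 1, 0)]
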